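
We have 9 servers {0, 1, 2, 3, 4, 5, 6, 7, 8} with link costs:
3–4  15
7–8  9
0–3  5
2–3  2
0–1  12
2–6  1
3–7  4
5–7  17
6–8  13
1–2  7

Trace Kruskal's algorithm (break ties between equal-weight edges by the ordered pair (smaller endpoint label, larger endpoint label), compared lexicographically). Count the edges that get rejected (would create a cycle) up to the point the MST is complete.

2

Kruskal's algorithm — process edges by increasing weight (ties by edge label):
2–6 (1): add — endpoints in different components.
2–3 (2): add — endpoints in different components.
3–7 (4): add — endpoints in different components.
0–3 (5): add — endpoints in different components.
1–2 (7): add — endpoints in different components.
7–8 (9): add — endpoints in different components.
0–1 (12): skip — 0 and 1 already connected.
6–8 (13): skip — 6 and 8 already connected.
3–4 (15): add — endpoints in different components.
5–7 (17): add — endpoints in different components.
Edges rejected before the tree was complete: 2.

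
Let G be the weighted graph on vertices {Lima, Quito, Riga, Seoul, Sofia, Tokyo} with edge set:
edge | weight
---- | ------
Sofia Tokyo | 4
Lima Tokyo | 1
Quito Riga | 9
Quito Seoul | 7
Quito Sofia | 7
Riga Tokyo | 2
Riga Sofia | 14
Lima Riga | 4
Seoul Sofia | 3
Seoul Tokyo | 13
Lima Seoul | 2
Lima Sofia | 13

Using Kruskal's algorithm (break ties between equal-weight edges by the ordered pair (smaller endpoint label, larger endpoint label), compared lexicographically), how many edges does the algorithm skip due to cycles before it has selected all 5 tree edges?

Kruskal's algorithm — process edges by increasing weight (ties by edge label):
Lima Tokyo (1): add. Components now {Sofia} {Lima,Tokyo} {Quito} {Seoul} {Riga}
Lima Seoul (2): add. Components now {Sofia} {Lima,Seoul,Tokyo} {Quito} {Riga}
Riga Tokyo (2): add. Components now {Sofia} {Lima,Riga,Seoul,Tokyo} {Quito}
Seoul Sofia (3): add. Components now {Lima,Riga,Seoul,Sofia,Tokyo} {Quito}
Lima Riga (4): skip — Lima and Riga already connected.
Sofia Tokyo (4): skip — Sofia and Tokyo already connected.
Quito Seoul (7): add. Components now {Lima,Quito,Riga,Seoul,Sofia,Tokyo}
Edges rejected before the tree was complete: 2.

2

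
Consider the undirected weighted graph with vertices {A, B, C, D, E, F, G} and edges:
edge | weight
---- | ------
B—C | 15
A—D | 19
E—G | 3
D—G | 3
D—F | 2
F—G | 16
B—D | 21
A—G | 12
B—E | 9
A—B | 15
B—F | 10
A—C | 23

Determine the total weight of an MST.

Kruskal: consider edges lightest-first.
D—F (2): add. Components now {A} {B} {C} {D,F} {E} {G}
D—G (3): add. Components now {A} {B} {C} {D,F,G} {E}
E—G (3): add. Components now {A} {B} {C} {D,E,F,G}
B—E (9): add. Components now {A} {B,D,E,F,G} {C}
B—F (10): skip — B and F already connected.
A—G (12): add. Components now {A,B,D,E,F,G} {C}
A—B (15): skip — A and B already connected.
B—C (15): add. Components now {A,B,C,D,E,F,G}
MST edges: D—F, D—G, E—G, B—E, A—G, B—C; total weight 2+3+3+9+12+15 = 44.

44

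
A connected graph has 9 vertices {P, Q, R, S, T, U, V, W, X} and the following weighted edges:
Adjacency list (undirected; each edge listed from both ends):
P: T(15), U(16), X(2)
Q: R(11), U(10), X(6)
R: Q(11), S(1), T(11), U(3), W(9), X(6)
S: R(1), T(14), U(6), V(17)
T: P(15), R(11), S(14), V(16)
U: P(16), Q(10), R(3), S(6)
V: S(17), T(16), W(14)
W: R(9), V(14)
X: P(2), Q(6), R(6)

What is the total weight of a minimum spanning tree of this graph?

52

Grow the tree from T using Prim:
Step 1: cheapest edge leaving the tree is R T (11); add R.
Step 2: cheapest edge leaving the tree is R S (1); add S.
Step 3: cheapest edge leaving the tree is R U (3); add U.
Step 4: cheapest edge leaving the tree is R X (6); add X.
Step 5: cheapest edge leaving the tree is P X (2); add P.
Step 6: cheapest edge leaving the tree is Q X (6); add Q.
Step 7: cheapest edge leaving the tree is R W (9); add W.
Step 8: cheapest edge leaving the tree is V W (14); add V.
MST edges: R T, R S, R U, R X, P X, Q X, R W, V W; total weight 11+1+3+6+2+6+9+14 = 52.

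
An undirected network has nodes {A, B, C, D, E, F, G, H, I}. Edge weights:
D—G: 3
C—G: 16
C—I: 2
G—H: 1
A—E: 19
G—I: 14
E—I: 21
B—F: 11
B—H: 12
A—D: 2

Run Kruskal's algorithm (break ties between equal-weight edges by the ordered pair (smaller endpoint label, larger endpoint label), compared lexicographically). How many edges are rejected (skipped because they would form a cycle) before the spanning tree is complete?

1

Kruskal: consider edges lightest-first.
G—H (1): add — endpoints in different components.
A—D (2): add — endpoints in different components.
C—I (2): add — endpoints in different components.
D—G (3): add — endpoints in different components.
B—F (11): add — endpoints in different components.
B—H (12): add — endpoints in different components.
G—I (14): add — endpoints in different components.
C—G (16): skip — C and G already connected.
A—E (19): add — endpoints in different components.
Edges rejected before the tree was complete: 1.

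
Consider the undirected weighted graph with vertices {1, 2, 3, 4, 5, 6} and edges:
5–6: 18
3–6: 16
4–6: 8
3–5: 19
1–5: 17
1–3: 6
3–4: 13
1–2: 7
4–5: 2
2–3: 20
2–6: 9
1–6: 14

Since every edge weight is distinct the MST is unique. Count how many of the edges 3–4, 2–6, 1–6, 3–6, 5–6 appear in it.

Sort edges by weight, then run Kruskal:
4–5 (2): add. Components now {1} {2} {3} {4,5} {6}
1–3 (6): add. Components now {1,3} {2} {4,5} {6}
1–2 (7): add. Components now {1,2,3} {4,5} {6}
4–6 (8): add. Components now {1,2,3} {4,5,6}
2–6 (9): add. Components now {1,2,3,4,5,6}
MST edge set: {4–5, 1–3, 1–2, 4–6, 2–6}.
Of the listed edges, {2–6} are in the MST → 1.

1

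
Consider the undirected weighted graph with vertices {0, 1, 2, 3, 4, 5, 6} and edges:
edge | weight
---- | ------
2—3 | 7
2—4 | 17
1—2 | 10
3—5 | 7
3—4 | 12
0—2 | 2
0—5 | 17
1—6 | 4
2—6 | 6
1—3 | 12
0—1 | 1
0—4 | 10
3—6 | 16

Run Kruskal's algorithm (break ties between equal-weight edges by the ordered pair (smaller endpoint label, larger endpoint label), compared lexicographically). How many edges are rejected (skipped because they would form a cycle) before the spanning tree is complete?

1

Kruskal's algorithm — process edges by increasing weight (ties by edge label):
0—1 (1): add — endpoints in different components.
0—2 (2): add — endpoints in different components.
1—6 (4): add — endpoints in different components.
2—6 (6): skip — 2 and 6 already connected.
2—3 (7): add — endpoints in different components.
3—5 (7): add — endpoints in different components.
0—4 (10): add — endpoints in different components.
Edges rejected before the tree was complete: 1.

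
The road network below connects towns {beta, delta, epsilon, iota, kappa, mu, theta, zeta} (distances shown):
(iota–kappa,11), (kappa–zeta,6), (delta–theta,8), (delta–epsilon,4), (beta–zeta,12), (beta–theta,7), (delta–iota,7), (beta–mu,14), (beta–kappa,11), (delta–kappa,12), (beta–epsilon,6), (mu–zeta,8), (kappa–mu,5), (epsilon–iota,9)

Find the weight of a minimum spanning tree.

Kruskal's algorithm — process edges by increasing weight (ties by edge label):
delta–epsilon (4): add — endpoints in different components.
kappa–mu (5): add — endpoints in different components.
beta–epsilon (6): add — endpoints in different components.
kappa–zeta (6): add — endpoints in different components.
beta–theta (7): add — endpoints in different components.
delta–iota (7): add — endpoints in different components.
delta–theta (8): skip — theta and delta already connected.
mu–zeta (8): skip — mu and zeta already connected.
epsilon–iota (9): skip — iota and epsilon already connected.
beta–kappa (11): add — endpoints in different components.
MST edges: delta–epsilon, kappa–mu, beta–epsilon, kappa–zeta, beta–theta, delta–iota, beta–kappa; total weight 4+5+6+6+7+7+11 = 46.

46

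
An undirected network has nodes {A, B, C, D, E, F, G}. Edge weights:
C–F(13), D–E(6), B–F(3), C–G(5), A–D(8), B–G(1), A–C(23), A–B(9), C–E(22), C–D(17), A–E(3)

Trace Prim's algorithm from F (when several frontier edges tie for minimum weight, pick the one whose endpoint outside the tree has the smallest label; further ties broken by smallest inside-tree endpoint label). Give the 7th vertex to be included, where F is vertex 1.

Prim's algorithm from F:
Step 1: cheapest edge leaving the tree is B–F (3); add B.
Step 2: cheapest edge leaving the tree is B–G (1); add G.
Step 3: cheapest edge leaving the tree is C–G (5); add C.
Step 4: cheapest edge leaving the tree is A–B (9); add A.
Step 5: cheapest edge leaving the tree is A–E (3); add E.
Step 6: cheapest edge leaving the tree is D–E (6); add D.
Vertex order: F, B, G, C, A, E, D. The 7th vertex is D.

D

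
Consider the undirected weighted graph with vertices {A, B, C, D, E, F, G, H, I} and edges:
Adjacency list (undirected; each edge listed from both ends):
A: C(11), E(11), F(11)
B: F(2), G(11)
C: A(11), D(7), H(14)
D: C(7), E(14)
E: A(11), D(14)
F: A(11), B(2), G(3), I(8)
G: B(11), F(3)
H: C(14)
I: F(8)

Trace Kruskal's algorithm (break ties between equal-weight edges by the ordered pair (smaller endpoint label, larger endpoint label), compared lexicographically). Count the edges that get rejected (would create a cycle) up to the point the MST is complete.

1

Kruskal's algorithm — process edges by increasing weight (ties by edge label):
B–F (2): add — endpoints in different components.
F–G (3): add — endpoints in different components.
C–D (7): add — endpoints in different components.
F–I (8): add — endpoints in different components.
A–C (11): add — endpoints in different components.
A–E (11): add — endpoints in different components.
A–F (11): add — endpoints in different components.
B–G (11): skip — B and G already connected.
C–H (14): add — endpoints in different components.
Edges rejected before the tree was complete: 1.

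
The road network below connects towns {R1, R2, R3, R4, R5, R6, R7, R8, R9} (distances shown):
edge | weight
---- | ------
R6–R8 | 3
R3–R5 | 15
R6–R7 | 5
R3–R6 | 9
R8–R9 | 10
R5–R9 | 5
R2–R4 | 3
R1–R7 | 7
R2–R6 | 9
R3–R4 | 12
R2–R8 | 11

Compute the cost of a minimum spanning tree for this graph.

Kruskal: consider edges lightest-first.
R2–R4 (3): add — endpoints in different components.
R6–R8 (3): add — endpoints in different components.
R5–R9 (5): add — endpoints in different components.
R6–R7 (5): add — endpoints in different components.
R1–R7 (7): add — endpoints in different components.
R2–R6 (9): add — endpoints in different components.
R3–R6 (9): add — endpoints in different components.
R8–R9 (10): add — endpoints in different components.
MST edges: R2–R4, R6–R8, R5–R9, R6–R7, R1–R7, R2–R6, R3–R6, R8–R9; total weight 3+3+5+5+7+9+9+10 = 51.

51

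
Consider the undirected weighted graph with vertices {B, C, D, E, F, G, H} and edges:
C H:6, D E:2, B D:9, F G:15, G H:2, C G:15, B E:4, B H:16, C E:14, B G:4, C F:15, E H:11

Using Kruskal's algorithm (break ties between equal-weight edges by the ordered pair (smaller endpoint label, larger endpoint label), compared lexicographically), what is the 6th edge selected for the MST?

Sort edges by weight, then run Kruskal:
D E (2): add. Components now {B} {C} {D,E} {F} {G} {H}
G H (2): add. Components now {B} {C} {D,E} {F} {G,H}
B E (4): add. Components now {B,D,E} {C} {F} {G,H}
B G (4): add. Components now {B,D,E,G,H} {C} {F}
C H (6): add. Components now {B,C,D,E,G,H} {F}
B D (9): skip — B and D already connected.
E H (11): skip — E and H already connected.
C E (14): skip — C and E already connected.
C F (15): add. Components now {B,C,D,E,F,G,H}
The 6th edge added is C F.

C-F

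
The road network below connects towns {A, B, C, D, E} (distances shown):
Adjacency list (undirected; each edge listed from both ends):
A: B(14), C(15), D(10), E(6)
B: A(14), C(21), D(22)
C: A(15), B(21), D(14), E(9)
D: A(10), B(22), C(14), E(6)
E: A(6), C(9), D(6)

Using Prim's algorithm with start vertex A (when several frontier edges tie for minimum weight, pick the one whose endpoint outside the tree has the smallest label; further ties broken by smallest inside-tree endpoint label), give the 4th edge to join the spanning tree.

Prim's algorithm from A:
Step 1: frontier [A E 6, A D 10, A B 14, A C 15] → take A E (6); add E.
Step 2: frontier [A D 10, A B 14, A C 15, D E 6, C E 9] → take D E (6); add D.
Step 3: frontier [A B 14, A C 15, C D 14, B D 22, C E 9] → take C E (9); add C.
Step 4: frontier [A B 14, B C 21, B D 22] → take A B (14); add B.
The 4th edge added is A B.

A-B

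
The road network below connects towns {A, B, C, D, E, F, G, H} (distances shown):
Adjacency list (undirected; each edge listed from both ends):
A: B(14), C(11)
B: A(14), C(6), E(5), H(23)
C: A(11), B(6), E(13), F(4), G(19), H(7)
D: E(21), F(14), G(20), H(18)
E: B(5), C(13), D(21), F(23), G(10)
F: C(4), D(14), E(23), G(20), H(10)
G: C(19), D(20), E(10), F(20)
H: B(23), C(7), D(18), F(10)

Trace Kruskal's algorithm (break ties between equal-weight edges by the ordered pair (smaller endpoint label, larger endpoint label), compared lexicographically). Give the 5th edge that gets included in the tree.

Sort edges by weight, then run Kruskal:
C—F (4): add — endpoints in different components.
B—E (5): add — endpoints in different components.
B—C (6): add — endpoints in different components.
C—H (7): add — endpoints in different components.
E—G (10): add — endpoints in different components.
F—H (10): skip — F and H already connected.
A—C (11): add — endpoints in different components.
C—E (13): skip — C and E already connected.
A—B (14): skip — A and B already connected.
D—F (14): add — endpoints in different components.
The 5th edge added is E—G.

E-G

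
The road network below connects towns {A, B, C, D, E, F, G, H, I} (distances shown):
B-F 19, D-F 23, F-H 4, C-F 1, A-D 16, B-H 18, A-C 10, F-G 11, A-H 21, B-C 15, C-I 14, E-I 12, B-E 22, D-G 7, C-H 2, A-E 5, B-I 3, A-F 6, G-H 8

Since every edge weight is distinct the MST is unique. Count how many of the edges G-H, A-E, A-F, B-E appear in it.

3

Kruskal: consider edges lightest-first.
C-F (1): add — endpoints in different components.
C-H (2): add — endpoints in different components.
B-I (3): add — endpoints in different components.
F-H (4): skip — F and H already connected.
A-E (5): add — endpoints in different components.
A-F (6): add — endpoints in different components.
D-G (7): add — endpoints in different components.
G-H (8): add — endpoints in different components.
A-C (10): skip — A and C already connected.
F-G (11): skip — F and G already connected.
E-I (12): add — endpoints in different components.
MST edge set: {C-F, C-H, B-I, A-E, A-F, D-G, G-H, E-I}.
Of the listed edges, {G-H, A-E, A-F} are in the MST → 3.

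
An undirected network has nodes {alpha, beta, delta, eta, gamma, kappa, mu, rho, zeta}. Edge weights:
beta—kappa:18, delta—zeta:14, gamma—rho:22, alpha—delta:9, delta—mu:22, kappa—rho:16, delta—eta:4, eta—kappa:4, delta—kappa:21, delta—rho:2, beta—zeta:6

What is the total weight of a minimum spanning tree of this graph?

Grow the tree from rho using Prim:
Step 1: frontier [delta—rho 2, kappa—rho 16, gamma—rho 22] → take delta—rho (2); add delta.
Step 2: frontier [delta—eta 4, alpha—delta 9, delta—zeta 14, delta—kappa 21, delta—mu 22, kappa—rho 16, gamma—rho 22] → take delta—eta (4); add eta.
Step 3: frontier [alpha—delta 9, delta—zeta 14, delta—kappa 21, delta—mu 22, eta—kappa 4, kappa—rho 16, gamma—rho 22] → take eta—kappa (4); add kappa.
Step 4: frontier [alpha—delta 9, delta—zeta 14, delta—mu 22, beta—kappa 18, gamma—rho 22] → take alpha—delta (9); add alpha.
Step 5: frontier [delta—zeta 14, delta—mu 22, beta—kappa 18, gamma—rho 22] → take delta—zeta (14); add zeta.
Step 6: frontier [delta—mu 22, beta—kappa 18, gamma—rho 22, beta—zeta 6] → take beta—zeta (6); add beta.
Step 7: frontier [delta—mu 22, gamma—rho 22] → take gamma—rho (22); add gamma.
Step 8: frontier [delta—mu 22] → take delta—mu (22); add mu.
MST edges: delta—rho, delta—eta, eta—kappa, alpha—delta, delta—zeta, beta—zeta, gamma—rho, delta—mu; total weight 2+4+4+9+14+6+22+22 = 83.

83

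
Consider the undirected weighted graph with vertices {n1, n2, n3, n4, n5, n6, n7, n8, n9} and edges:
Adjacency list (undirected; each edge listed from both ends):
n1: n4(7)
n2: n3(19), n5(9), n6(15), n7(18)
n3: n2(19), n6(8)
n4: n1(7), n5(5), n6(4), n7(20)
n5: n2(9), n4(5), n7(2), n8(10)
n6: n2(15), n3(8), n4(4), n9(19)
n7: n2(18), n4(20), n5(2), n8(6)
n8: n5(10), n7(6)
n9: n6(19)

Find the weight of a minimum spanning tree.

60

Grow the tree from n8 using Prim:
Step 1: frontier [n7—n8 6, n5—n8 10] → take n7—n8 (6); add n7.
Step 2: frontier [n5—n7 2, n2—n7 18, n4—n7 20, n5—n8 10] → take n5—n7 (2); add n5.
Step 3: frontier [n4—n5 5, n2—n5 9, n2—n7 18, n4—n7 20] → take n4—n5 (5); add n4.
Step 4: frontier [n4—n6 4, n1—n4 7, n2—n5 9, n2—n7 18] → take n4—n6 (4); add n6.
Step 5: frontier [n1—n4 7, n2—n5 9, n3—n6 8, n2—n6 15, n6—n9 19, n2—n7 18] → take n1—n4 (7); add n1.
Step 6: frontier [n2—n5 9, n3—n6 8, n2—n6 15, n6—n9 19, n2—n7 18] → take n3—n6 (8); add n3.
Step 7: frontier [n2—n3 19, n2—n5 9, n2—n6 15, n6—n9 19, n2—n7 18] → take n2—n5 (9); add n2.
Step 8: frontier [n6—n9 19] → take n6—n9 (19); add n9.
MST edges: n7—n8, n5—n7, n4—n5, n4—n6, n1—n4, n3—n6, n2—n5, n6—n9; total weight 6+2+5+4+7+8+9+19 = 60.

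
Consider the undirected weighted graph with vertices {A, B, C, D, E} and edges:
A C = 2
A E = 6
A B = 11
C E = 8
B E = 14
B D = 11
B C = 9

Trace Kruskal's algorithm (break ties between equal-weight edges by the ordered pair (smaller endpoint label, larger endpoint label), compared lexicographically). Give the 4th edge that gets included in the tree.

B-D

Kruskal: consider edges lightest-first.
A C (2): add — endpoints in different components.
A E (6): add — endpoints in different components.
C E (8): skip — C and E already connected.
B C (9): add — endpoints in different components.
A B (11): skip — A and B already connected.
B D (11): add — endpoints in different components.
The 4th edge added is B D.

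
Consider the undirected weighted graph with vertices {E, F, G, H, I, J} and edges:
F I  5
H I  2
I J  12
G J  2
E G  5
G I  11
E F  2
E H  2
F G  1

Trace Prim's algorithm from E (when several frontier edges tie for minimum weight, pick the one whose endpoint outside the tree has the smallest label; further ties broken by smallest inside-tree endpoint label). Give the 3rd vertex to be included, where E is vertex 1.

G

Prim, starting at E.
Step 1: cheapest edge leaving the tree is E F (2); add F.
Step 2: cheapest edge leaving the tree is F G (1); add G.
Step 3: cheapest edge leaving the tree is E H (2); add H.
Step 4: cheapest edge leaving the tree is H I (2); add I.
Step 5: cheapest edge leaving the tree is G J (2); add J.
Vertex order: E, F, G, H, I, J. The 3rd vertex is G.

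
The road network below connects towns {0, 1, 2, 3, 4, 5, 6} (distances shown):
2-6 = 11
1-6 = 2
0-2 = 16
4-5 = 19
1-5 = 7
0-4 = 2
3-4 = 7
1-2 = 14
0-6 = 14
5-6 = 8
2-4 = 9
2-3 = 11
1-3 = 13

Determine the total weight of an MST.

38

Prim, starting at 5.
Step 1: frontier [1-5 7, 5-6 8, 4-5 19] → take 1-5 (7); add 1.
Step 2: frontier [1-6 2, 1-3 13, 1-2 14, 5-6 8, 4-5 19] → take 1-6 (2); add 6.
Step 3: frontier [1-3 13, 1-2 14, 4-5 19, 2-6 11, 0-6 14] → take 2-6 (11); add 2.
Step 4: frontier [1-3 13, 2-4 9, 2-3 11, 0-2 16, 4-5 19, 0-6 14] → take 2-4 (9); add 4.
Step 5: frontier [1-3 13, 2-3 11, 0-2 16, 0-4 2, 3-4 7, 0-6 14] → take 0-4 (2); add 0.
Step 6: frontier [1-3 13, 2-3 11, 3-4 7] → take 3-4 (7); add 3.
MST edges: 1-5, 1-6, 2-6, 2-4, 0-4, 3-4; total weight 7+2+11+9+2+7 = 38.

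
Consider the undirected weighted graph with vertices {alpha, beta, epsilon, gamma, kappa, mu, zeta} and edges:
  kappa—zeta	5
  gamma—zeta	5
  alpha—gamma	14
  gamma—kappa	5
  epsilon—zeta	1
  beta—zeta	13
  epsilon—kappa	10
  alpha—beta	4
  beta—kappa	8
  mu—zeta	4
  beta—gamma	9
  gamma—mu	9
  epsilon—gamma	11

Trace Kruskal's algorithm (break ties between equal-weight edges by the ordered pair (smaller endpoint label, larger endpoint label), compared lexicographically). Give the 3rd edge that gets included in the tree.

Kruskal: consider edges lightest-first.
epsilon—zeta (1): add. Components now {mu} {gamma} {epsilon,zeta} {kappa} {alpha} {beta}
alpha—beta (4): add. Components now {mu} {gamma} {epsilon,zeta} {kappa} {alpha,beta}
mu—zeta (4): add. Components now {epsilon,mu,zeta} {gamma} {kappa} {alpha,beta}
gamma—kappa (5): add. Components now {epsilon,mu,zeta} {gamma,kappa} {alpha,beta}
gamma—zeta (5): add. Components now {epsilon,gamma,kappa,mu,zeta} {alpha,beta}
kappa—zeta (5): skip — zeta and kappa already connected.
beta—kappa (8): add. Components now {alpha,beta,epsilon,gamma,kappa,mu,zeta}
The 3rd edge added is mu—zeta.

mu-zeta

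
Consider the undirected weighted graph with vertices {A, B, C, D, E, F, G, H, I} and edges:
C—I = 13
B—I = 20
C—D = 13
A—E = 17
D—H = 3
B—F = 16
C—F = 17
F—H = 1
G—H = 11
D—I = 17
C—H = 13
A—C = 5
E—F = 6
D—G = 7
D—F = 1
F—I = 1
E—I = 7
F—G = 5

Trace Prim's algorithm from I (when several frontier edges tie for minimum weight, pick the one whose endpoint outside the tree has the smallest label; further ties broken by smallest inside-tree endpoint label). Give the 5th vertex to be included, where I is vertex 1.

G

Prim's algorithm from I:
Step 1: cheapest edge leaving the tree is F—I (1); add F.
Step 2: cheapest edge leaving the tree is D—F (1); add D.
Step 3: cheapest edge leaving the tree is F—H (1); add H.
Step 4: cheapest edge leaving the tree is F—G (5); add G.
Step 5: cheapest edge leaving the tree is E—F (6); add E.
Step 6: cheapest edge leaving the tree is C—D (13); add C.
Step 7: cheapest edge leaving the tree is A—C (5); add A.
Step 8: cheapest edge leaving the tree is B—F (16); add B.
Vertex order: I, F, D, H, G, E, C, A, B. The 5th vertex is G.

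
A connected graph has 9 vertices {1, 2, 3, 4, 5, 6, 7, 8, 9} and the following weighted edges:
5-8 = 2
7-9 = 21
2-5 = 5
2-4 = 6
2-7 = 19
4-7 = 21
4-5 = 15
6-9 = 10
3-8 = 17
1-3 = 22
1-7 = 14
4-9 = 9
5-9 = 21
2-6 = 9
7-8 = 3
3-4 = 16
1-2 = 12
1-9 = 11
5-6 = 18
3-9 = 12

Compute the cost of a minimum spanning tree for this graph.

Kruskal's algorithm — process edges by increasing weight (ties by edge label):
5-8 (2): add — endpoints in different components.
7-8 (3): add — endpoints in different components.
2-5 (5): add — endpoints in different components.
2-4 (6): add — endpoints in different components.
2-6 (9): add — endpoints in different components.
4-9 (9): add — endpoints in different components.
6-9 (10): skip — 6 and 9 already connected.
1-9 (11): add — endpoints in different components.
1-2 (12): skip — 1 and 2 already connected.
3-9 (12): add — endpoints in different components.
MST edges: 5-8, 7-8, 2-5, 2-4, 2-6, 4-9, 1-9, 3-9; total weight 2+3+5+6+9+9+11+12 = 57.

57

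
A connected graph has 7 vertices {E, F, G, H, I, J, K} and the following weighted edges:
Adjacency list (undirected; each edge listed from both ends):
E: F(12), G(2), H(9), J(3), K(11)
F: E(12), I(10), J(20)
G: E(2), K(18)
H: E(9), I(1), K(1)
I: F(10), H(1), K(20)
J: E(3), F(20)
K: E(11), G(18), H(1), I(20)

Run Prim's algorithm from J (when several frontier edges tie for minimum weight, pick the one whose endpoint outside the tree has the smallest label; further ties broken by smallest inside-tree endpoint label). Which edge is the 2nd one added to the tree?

Prim, starting at J.
Step 1: cheapest edge leaving the tree is E–J (3); add E.
Step 2: cheapest edge leaving the tree is E–G (2); add G.
Step 3: cheapest edge leaving the tree is E–H (9); add H.
Step 4: cheapest edge leaving the tree is H–I (1); add I.
Step 5: cheapest edge leaving the tree is H–K (1); add K.
Step 6: cheapest edge leaving the tree is F–I (10); add F.
The 2nd edge added is E–G.

E-G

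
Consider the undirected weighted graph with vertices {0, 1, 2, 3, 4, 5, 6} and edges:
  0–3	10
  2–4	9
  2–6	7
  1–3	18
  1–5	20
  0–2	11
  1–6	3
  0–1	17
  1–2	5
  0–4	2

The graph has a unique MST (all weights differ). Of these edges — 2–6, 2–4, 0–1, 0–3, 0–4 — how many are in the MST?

Kruskal: consider edges lightest-first.
0–4 (2): add. Components now {0,4} {1} {2} {3} {5} {6}
1–6 (3): add. Components now {0,4} {1,6} {2} {3} {5}
1–2 (5): add. Components now {0,4} {1,2,6} {3} {5}
2–6 (7): skip — 2 and 6 already connected.
2–4 (9): add. Components now {0,1,2,4,6} {3} {5}
0–3 (10): add. Components now {0,1,2,3,4,6} {5}
0–2 (11): skip — 0 and 2 already connected.
0–1 (17): skip — 0 and 1 already connected.
1–3 (18): skip — 1 and 3 already connected.
1–5 (20): add. Components now {0,1,2,3,4,5,6}
MST edge set: {0–4, 1–6, 1–2, 2–4, 0–3, 1–5}.
Of the listed edges, {2–4, 0–3, 0–4} are in the MST → 3.

3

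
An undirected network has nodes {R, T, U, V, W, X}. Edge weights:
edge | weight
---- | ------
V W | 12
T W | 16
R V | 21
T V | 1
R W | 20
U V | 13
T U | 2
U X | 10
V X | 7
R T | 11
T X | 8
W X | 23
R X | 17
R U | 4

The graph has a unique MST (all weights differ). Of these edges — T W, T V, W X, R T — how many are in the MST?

Kruskal: consider edges lightest-first.
T V (1): add. Components now {W} {X} {R} {T,V} {U}
T U (2): add. Components now {W} {X} {R} {T,U,V}
R U (4): add. Components now {W} {X} {R,T,U,V}
V X (7): add. Components now {W} {R,T,U,V,X}
T X (8): skip — X and T already connected.
U X (10): skip — X and U already connected.
R T (11): skip — R and T already connected.
V W (12): add. Components now {R,T,U,V,W,X}
MST edge set: {T V, T U, R U, V X, V W}.
Of the listed edges, {T V} are in the MST → 1.

1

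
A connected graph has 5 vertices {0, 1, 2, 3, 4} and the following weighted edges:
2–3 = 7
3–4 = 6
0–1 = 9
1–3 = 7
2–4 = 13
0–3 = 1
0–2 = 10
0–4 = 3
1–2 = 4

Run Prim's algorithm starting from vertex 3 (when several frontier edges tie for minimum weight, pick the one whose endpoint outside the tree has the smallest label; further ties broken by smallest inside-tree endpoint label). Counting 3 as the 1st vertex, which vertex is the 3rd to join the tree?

4

Prim's algorithm from 3:
Step 1: frontier [0–3 1, 3–4 6, 1–3 7, 2–3 7] → take 0–3 (1); add 0.
Step 2: frontier [0–4 3, 0–1 9, 0–2 10, 3–4 6, 1–3 7, 2–3 7] → take 0–4 (3); add 4.
Step 3: frontier [0–1 9, 0–2 10, 1–3 7, 2–3 7, 2–4 13] → take 1–3 (7); add 1.
Step 4: frontier [0–2 10, 1–2 4, 2–3 7, 2–4 13] → take 1–2 (4); add 2.
Vertex order: 3, 0, 4, 1, 2. The 3rd vertex is 4.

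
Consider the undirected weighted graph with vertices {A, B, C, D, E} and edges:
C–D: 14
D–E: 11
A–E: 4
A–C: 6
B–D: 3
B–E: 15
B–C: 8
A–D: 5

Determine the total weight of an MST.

18

Prim, starting at A.
Step 1: cheapest edge leaving the tree is A–E (4); add E.
Step 2: cheapest edge leaving the tree is A–D (5); add D.
Step 3: cheapest edge leaving the tree is B–D (3); add B.
Step 4: cheapest edge leaving the tree is A–C (6); add C.
MST edges: A–E, A–D, B–D, A–C; total weight 4+5+3+6 = 18.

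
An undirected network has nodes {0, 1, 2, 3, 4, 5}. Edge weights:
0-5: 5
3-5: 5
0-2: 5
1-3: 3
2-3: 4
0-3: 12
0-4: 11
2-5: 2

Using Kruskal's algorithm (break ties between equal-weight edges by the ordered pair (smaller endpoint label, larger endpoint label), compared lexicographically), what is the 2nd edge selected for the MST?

Kruskal: consider edges lightest-first.
2-5 (2): add. Components now {0} {1} {2,5} {3} {4}
1-3 (3): add. Components now {0} {1,3} {2,5} {4}
2-3 (4): add. Components now {0} {1,2,3,5} {4}
0-2 (5): add. Components now {0,1,2,3,5} {4}
0-5 (5): skip — 0 and 5 already connected.
3-5 (5): skip — 3 and 5 already connected.
0-4 (11): add. Components now {0,1,2,3,4,5}
The 2nd edge added is 1-3.

1-3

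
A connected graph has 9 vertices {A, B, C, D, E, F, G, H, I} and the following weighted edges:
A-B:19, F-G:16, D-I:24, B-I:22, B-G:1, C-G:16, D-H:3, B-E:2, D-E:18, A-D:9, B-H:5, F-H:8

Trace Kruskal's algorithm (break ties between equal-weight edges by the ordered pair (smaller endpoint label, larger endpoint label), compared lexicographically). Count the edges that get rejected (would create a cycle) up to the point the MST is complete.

Kruskal: consider edges lightest-first.
B-G (1): add — endpoints in different components.
B-E (2): add — endpoints in different components.
D-H (3): add — endpoints in different components.
B-H (5): add — endpoints in different components.
F-H (8): add — endpoints in different components.
A-D (9): add — endpoints in different components.
C-G (16): add — endpoints in different components.
F-G (16): skip — F and G already connected.
D-E (18): skip — D and E already connected.
A-B (19): skip — A and B already connected.
B-I (22): add — endpoints in different components.
Edges rejected before the tree was complete: 3.

3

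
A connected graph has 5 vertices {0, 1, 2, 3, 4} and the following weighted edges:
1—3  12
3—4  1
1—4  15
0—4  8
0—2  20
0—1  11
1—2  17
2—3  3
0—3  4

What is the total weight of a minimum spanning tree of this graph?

Kruskal: consider edges lightest-first.
3—4 (1): add. Components now {0} {1} {2} {3,4}
2—3 (3): add. Components now {0} {1} {2,3,4}
0—3 (4): add. Components now {0,2,3,4} {1}
0—4 (8): skip — 0 and 4 already connected.
0—1 (11): add. Components now {0,1,2,3,4}
MST edges: 3—4, 2—3, 0—3, 0—1; total weight 1+3+4+11 = 19.

19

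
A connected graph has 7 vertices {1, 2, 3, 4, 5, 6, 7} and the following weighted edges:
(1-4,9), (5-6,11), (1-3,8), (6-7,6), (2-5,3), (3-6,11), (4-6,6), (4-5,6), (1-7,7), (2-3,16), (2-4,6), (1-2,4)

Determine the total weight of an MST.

Grow the tree from 5 using Prim:
Step 1: frontier [2-5 3, 4-5 6, 5-6 11] → take 2-5 (3); add 2.
Step 2: frontier [1-2 4, 2-4 6, 2-3 16, 4-5 6, 5-6 11] → take 1-2 (4); add 1.
Step 3: frontier [1-7 7, 1-3 8, 1-4 9, 2-4 6, 2-3 16, 4-5 6, 5-6 11] → take 2-4 (6); add 4.
Step 4: frontier [1-7 7, 1-3 8, 2-3 16, 4-6 6, 5-6 11] → take 4-6 (6); add 6.
Step 5: frontier [1-7 7, 1-3 8, 2-3 16, 6-7 6, 3-6 11] → take 6-7 (6); add 7.
Step 6: frontier [1-3 8, 2-3 16, 3-6 11] → take 1-3 (8); add 3.
MST edges: 2-5, 1-2, 2-4, 4-6, 6-7, 1-3; total weight 3+4+6+6+6+8 = 33.

33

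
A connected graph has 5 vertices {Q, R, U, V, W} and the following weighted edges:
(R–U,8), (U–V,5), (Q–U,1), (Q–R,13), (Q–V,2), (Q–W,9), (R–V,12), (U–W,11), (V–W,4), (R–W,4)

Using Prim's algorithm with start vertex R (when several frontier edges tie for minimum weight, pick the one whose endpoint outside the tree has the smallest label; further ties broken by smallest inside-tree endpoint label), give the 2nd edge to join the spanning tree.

V-W

Prim's algorithm from R:
Step 1: cheapest edge leaving the tree is R–W (4); add W.
Step 2: cheapest edge leaving the tree is V–W (4); add V.
Step 3: cheapest edge leaving the tree is Q–V (2); add Q.
Step 4: cheapest edge leaving the tree is Q–U (1); add U.
The 2nd edge added is V–W.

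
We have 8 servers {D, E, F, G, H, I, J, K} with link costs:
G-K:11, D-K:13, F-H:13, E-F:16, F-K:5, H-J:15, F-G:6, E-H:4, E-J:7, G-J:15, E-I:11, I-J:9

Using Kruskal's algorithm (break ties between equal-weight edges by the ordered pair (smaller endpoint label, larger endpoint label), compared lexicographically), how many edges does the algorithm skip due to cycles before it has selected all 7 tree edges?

2

Sort edges by weight, then run Kruskal:
E-H (4): add — endpoints in different components.
F-K (5): add — endpoints in different components.
F-G (6): add — endpoints in different components.
E-J (7): add — endpoints in different components.
I-J (9): add — endpoints in different components.
E-I (11): skip — E and I already connected.
G-K (11): skip — G and K already connected.
D-K (13): add — endpoints in different components.
F-H (13): add — endpoints in different components.
Edges rejected before the tree was complete: 2.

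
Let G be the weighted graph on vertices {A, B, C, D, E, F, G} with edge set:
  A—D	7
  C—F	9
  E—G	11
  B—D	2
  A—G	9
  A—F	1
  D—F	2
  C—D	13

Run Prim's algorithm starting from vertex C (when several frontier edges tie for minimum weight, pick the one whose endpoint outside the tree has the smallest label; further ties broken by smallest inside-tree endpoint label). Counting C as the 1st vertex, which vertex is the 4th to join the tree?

D

Prim's algorithm from C:
Step 1: frontier [C—F 9, C—D 13] → take C—F (9); add F.
Step 2: frontier [C—D 13, A—F 1, D—F 2] → take A—F (1); add A.
Step 3: frontier [A—D 7, A—G 9, C—D 13, D—F 2] → take D—F (2); add D.
Step 4: frontier [A—G 9, B—D 2] → take B—D (2); add B.
Step 5: frontier [A—G 9] → take A—G (9); add G.
Step 6: frontier [E—G 11] → take E—G (11); add E.
Vertex order: C, F, A, D, B, G, E. The 4th vertex is D.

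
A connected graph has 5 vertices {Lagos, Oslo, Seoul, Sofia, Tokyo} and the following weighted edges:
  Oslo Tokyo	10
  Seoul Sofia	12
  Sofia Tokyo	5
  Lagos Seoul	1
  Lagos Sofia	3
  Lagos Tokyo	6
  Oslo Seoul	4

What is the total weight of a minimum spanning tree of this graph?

13

Kruskal: consider edges lightest-first.
Lagos Seoul (1): add. Components now {Lagos,Seoul} {Sofia} {Oslo} {Tokyo}
Lagos Sofia (3): add. Components now {Lagos,Seoul,Sofia} {Oslo} {Tokyo}
Oslo Seoul (4): add. Components now {Lagos,Oslo,Seoul,Sofia} {Tokyo}
Sofia Tokyo (5): add. Components now {Lagos,Oslo,Seoul,Sofia,Tokyo}
MST edges: Lagos Seoul, Lagos Sofia, Oslo Seoul, Sofia Tokyo; total weight 1+3+4+5 = 13.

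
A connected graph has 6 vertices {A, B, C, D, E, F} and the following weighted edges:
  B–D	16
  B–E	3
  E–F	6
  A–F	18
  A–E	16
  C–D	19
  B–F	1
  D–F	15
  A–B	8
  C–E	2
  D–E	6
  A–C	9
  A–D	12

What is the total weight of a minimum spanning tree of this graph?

20

Kruskal's algorithm — process edges by increasing weight (ties by edge label):
B–F (1): add — endpoints in different components.
C–E (2): add — endpoints in different components.
B–E (3): add — endpoints in different components.
D–E (6): add — endpoints in different components.
E–F (6): skip — E and F already connected.
A–B (8): add — endpoints in different components.
MST edges: B–F, C–E, B–E, D–E, A–B; total weight 1+2+3+6+8 = 20.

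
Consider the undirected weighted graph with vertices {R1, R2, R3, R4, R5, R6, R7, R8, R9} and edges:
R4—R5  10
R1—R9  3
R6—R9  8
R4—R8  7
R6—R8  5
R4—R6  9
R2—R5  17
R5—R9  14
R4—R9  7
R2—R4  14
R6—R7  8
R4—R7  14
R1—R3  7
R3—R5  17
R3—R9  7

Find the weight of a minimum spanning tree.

Kruskal: consider edges lightest-first.
R1—R9 (3): add — endpoints in different components.
R6—R8 (5): add — endpoints in different components.
R1—R3 (7): add — endpoints in different components.
R3—R9 (7): skip — R3 and R9 already connected.
R4—R8 (7): add — endpoints in different components.
R4—R9 (7): add — endpoints in different components.
R6—R7 (8): add — endpoints in different components.
R6—R9 (8): skip — R9 and R6 already connected.
R4—R6 (9): skip — R4 and R6 already connected.
R4—R5 (10): add — endpoints in different components.
R2—R4 (14): add — endpoints in different components.
MST edges: R1—R9, R6—R8, R1—R3, R4—R8, R4—R9, R6—R7, R4—R5, R2—R4; total weight 3+5+7+7+7+8+10+14 = 61.

61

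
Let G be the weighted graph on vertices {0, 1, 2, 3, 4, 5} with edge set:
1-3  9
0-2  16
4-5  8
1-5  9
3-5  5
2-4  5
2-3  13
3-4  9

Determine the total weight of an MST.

43

Sort edges by weight, then run Kruskal:
2-4 (5): add — endpoints in different components.
3-5 (5): add — endpoints in different components.
4-5 (8): add — endpoints in different components.
1-3 (9): add — endpoints in different components.
1-5 (9): skip — 1 and 5 already connected.
3-4 (9): skip — 3 and 4 already connected.
2-3 (13): skip — 2 and 3 already connected.
0-2 (16): add — endpoints in different components.
MST edges: 2-4, 3-5, 4-5, 1-3, 0-2; total weight 5+5+8+9+16 = 43.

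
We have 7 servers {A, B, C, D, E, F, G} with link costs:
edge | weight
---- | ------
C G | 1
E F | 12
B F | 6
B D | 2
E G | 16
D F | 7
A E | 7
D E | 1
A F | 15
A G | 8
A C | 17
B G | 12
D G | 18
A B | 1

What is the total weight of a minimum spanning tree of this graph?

Kruskal: consider edges lightest-first.
A B (1): add. Components now {A,B} {C} {D} {E} {F} {G}
C G (1): add. Components now {A,B} {C,G} {D} {E} {F}
D E (1): add. Components now {A,B} {C,G} {D,E} {F}
B D (2): add. Components now {A,B,D,E} {C,G} {F}
B F (6): add. Components now {A,B,D,E,F} {C,G}
A E (7): skip — A and E already connected.
D F (7): skip — D and F already connected.
A G (8): add. Components now {A,B,C,D,E,F,G}
MST edges: A B, C G, D E, B D, B F, A G; total weight 1+1+1+2+6+8 = 19.

19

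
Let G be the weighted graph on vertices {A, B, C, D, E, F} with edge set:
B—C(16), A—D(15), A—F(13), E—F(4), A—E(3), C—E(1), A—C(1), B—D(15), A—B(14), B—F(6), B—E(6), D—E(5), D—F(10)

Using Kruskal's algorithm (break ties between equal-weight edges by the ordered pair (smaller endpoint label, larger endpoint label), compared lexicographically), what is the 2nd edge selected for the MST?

Kruskal's algorithm — process edges by increasing weight (ties by edge label):
A—C (1): add. Components now {A,C} {B} {D} {E} {F}
C—E (1): add. Components now {A,C,E} {B} {D} {F}
A—E (3): skip — A and E already connected.
E—F (4): add. Components now {A,C,E,F} {B} {D}
D—E (5): add. Components now {A,C,D,E,F} {B}
B—E (6): add. Components now {A,B,C,D,E,F}
The 2nd edge added is C—E.

C-E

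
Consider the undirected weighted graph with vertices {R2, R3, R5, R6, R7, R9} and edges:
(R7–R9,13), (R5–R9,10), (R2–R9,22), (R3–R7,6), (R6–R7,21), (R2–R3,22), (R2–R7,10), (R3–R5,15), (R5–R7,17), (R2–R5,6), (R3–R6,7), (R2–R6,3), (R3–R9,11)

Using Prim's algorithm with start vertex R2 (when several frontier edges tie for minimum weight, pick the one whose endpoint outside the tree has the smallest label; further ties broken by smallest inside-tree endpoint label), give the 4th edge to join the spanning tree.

Grow the tree from R2 using Prim:
Step 1: cheapest edge leaving the tree is R2–R6 (3); add R6.
Step 2: cheapest edge leaving the tree is R2–R5 (6); add R5.
Step 3: cheapest edge leaving the tree is R3–R6 (7); add R3.
Step 4: cheapest edge leaving the tree is R3–R7 (6); add R7.
Step 5: cheapest edge leaving the tree is R5–R9 (10); add R9.
The 4th edge added is R3–R7.

R3-R7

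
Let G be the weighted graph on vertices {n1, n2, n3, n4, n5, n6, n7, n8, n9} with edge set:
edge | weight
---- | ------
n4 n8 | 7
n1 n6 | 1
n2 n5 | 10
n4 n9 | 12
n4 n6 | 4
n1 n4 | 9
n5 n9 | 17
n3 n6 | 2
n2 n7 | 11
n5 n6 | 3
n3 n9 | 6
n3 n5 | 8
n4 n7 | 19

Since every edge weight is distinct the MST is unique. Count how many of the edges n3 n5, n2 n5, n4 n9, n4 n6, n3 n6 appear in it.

3

Sort edges by weight, then run Kruskal:
n1 n6 (1): add — endpoints in different components.
n3 n6 (2): add — endpoints in different components.
n5 n6 (3): add — endpoints in different components.
n4 n6 (4): add — endpoints in different components.
n3 n9 (6): add — endpoints in different components.
n4 n8 (7): add — endpoints in different components.
n3 n5 (8): skip — n5 and n3 already connected.
n1 n4 (9): skip — n1 and n4 already connected.
n2 n5 (10): add — endpoints in different components.
n2 n7 (11): add — endpoints in different components.
MST edge set: {n1 n6, n3 n6, n5 n6, n4 n6, n3 n9, n4 n8, n2 n5, n2 n7}.
Of the listed edges, {n2 n5, n4 n6, n3 n6} are in the MST → 3.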